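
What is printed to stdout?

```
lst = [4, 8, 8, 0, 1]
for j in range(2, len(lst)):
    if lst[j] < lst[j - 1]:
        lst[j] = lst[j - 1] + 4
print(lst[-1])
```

j=2: 8>=8, unchanged → [4, 8, 8, 0, 1]
j=3: 0<8, lst[3] = 8+4 = 12 → [4, 8, 8, 12, 1]
j=4: 1<12, lst[4] = 12+4 = 16 → [4, 8, 8, 12, 16]

16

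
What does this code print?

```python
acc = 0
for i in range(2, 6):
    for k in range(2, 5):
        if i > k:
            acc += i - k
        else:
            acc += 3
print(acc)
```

i=2,k=2: not 2>2, acc = 0+3 = 3
i=2,k=3: not 2>3, acc = 3+3 = 6
i=2,k=4: not 2>4, acc = 6+3 = 9
i=3,k=2: 3>2, acc = 9+1 = 10
i=3,k=3: not 3>3, acc = 10+3 = 13
i=3,k=4: not 3>4, acc = 13+3 = 16
i=4,k=2: 4>2, acc = 16+2 = 18
i=4,k=3: 4>3, acc = 18+1 = 19
i=4,k=4: not 4>4, acc = 19+3 = 22
i=5,k=2: 5>2, acc = 22+3 = 25
i=5,k=3: 5>3, acc = 25+2 = 27
i=5,k=4: 5>4, acc = 27+1 = 28

28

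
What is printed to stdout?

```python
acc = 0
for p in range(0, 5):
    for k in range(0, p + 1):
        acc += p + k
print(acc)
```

60

p=0,k=0: acc = 0+0 = 0
p=1,k=0: acc = 0+1 = 1
p=1,k=1: acc = 1+2 = 3
p=2,k=0: acc = 3+2 = 5
p=2,k=1: acc = 5+3 = 8
p=2,k=2: acc = 8+4 = 12
p=3,k=0: acc = 12+3 = 15
p=3,k=1: acc = 15+4 = 19
p=3,k=2: acc = 19+5 = 24
p=3,k=3: acc = 24+6 = 30
p=4,k=0: acc = 30+4 = 34
p=4,k=1: acc = 34+5 = 39
p=4,k=2: acc = 39+6 = 45
p=4,k=3: acc = 45+7 = 52
p=4,k=4: acc = 52+8 = 60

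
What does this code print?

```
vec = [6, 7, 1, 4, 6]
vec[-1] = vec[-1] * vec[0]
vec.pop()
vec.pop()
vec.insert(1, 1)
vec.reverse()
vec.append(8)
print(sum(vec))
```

23

vec[-1] = vec[-1]*vec[0] = 6*6 = 36 → [6, 7, 1, 4, 36]
pop() removes 36 → [6, 7, 1, 4]
pop() removes 4 → [6, 7, 1]
insert 1 at 1 → [6, 1, 7, 1]
reverse → [1, 7, 1, 6]
append 8 → [1, 7, 1, 6, 8]
sum = 23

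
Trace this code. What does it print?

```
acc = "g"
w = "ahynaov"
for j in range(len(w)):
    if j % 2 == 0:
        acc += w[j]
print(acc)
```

gayav

j=0: add 'a' → 'ga'
j=1: skip
j=2: add 'y' → 'gay'
j=3: skip
j=4: add 'a' → 'gaya'
j=5: skip
j=6: add 'v' → 'gayav'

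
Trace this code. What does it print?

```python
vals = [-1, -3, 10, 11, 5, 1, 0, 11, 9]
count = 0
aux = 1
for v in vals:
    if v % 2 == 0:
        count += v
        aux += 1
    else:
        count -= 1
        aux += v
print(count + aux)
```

v=-1: not even, count = 0-1 = -1; aux=0
v=-3: not even, count = (-1)-1 = -2; aux=-3
v=10: even, count = (-2)+10 = 8; aux=-2
v=11: not even, count = 8-1 = 7; aux=9
v=5: not even, count = 7-1 = 6; aux=14
v=1: not even, count = 6-1 = 5; aux=15
v=0: even, count = 5+0 = 5; aux=16
v=11: not even, count = 5-1 = 4; aux=27
v=9: not even, count = 4-1 = 3; aux=36
count+aux = 3+36 = 39

39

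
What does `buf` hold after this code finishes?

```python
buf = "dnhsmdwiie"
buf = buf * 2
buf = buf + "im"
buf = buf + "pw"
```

repeat ×2 → 'dnhsmdwiiednhsmdwiie'
+ 'im' → 'dnhsmdwiiednhsmdwiieim'
+ 'pw' → 'dnhsmdwiiednhsmdwiieimpw'

'dnhsmdwiiednhsmdwiieimpw'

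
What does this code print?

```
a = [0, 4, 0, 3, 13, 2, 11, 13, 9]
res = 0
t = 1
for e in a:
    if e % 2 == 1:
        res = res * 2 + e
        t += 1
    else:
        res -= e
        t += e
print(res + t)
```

99

e=0: not odd, res = 0-0 = 0; t=1
e=4: not odd, res = 0-4 = -4; t=5
e=0: not odd, res = (-4)-0 = -4; t=5
e=3: odd, res = (-4)*2+3 = -5; t=6
e=13: odd, res = (-5)*2+13 = 3; t=7
e=2: not odd, res = 3-2 = 1; t=9
e=11: odd, res = 1*2+11 = 13; t=10
e=13: odd, res = 13*2+13 = 39; t=11
e=9: odd, res = 39*2+9 = 87; t=12
res+t = 87+12 = 99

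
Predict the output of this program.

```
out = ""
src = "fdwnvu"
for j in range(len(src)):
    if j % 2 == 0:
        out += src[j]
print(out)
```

fwv

j=0: add 'f' → 'f'
j=1: skip
j=2: add 'w' → 'fw'
j=3: skip
j=4: add 'v' → 'fwv'
j=5: skip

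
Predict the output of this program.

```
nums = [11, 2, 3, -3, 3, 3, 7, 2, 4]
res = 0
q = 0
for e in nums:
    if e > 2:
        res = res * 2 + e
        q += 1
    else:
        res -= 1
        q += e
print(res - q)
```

397

e=11: >2, res = 0*2+11 = 11; q=1
e=2: not >2, res = 11-1 = 10; q=3
e=3: >2, res = 10*2+3 = 23; q=4
e=-3: not >2, res = 23-1 = 22; q=1
e=3: >2, res = 22*2+3 = 47; q=2
e=3: >2, res = 47*2+3 = 97; q=3
e=7: >2, res = 97*2+7 = 201; q=4
e=2: not >2, res = 201-1 = 200; q=6
e=4: >2, res = 200*2+4 = 404; q=7
res-q = 404-7 = 397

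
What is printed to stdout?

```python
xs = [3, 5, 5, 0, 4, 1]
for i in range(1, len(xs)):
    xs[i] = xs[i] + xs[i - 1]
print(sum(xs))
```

72

i=1: xs[1] = 5+3 = 8 → [3, 8, 5, 0, 4, 1]
i=2: xs[2] = 5+8 = 13 → [3, 8, 13, 0, 4, 1]
i=3: xs[3] = 0+13 = 13 → [3, 8, 13, 13, 4, 1]
i=4: xs[4] = 4+13 = 17 → [3, 8, 13, 13, 17, 1]
i=5: xs[5] = 1+17 = 18 → [3, 8, 13, 13, 17, 18]
sum = 72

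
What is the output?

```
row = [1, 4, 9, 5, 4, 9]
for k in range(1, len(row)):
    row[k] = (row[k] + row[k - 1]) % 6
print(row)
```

[1, 5, 2, 1, 5, 2]

k=1: row[1] = (4+1)%6 = 5 → [1, 5, 9, 5, 4, 9]
k=2: row[2] = (9+5)%6 = 2 → [1, 5, 2, 5, 4, 9]
k=3: row[3] = (5+2)%6 = 1 → [1, 5, 2, 1, 4, 9]
k=4: row[4] = (4+1)%6 = 5 → [1, 5, 2, 1, 5, 9]
k=5: row[5] = (9+5)%6 = 2 → [1, 5, 2, 1, 5, 2]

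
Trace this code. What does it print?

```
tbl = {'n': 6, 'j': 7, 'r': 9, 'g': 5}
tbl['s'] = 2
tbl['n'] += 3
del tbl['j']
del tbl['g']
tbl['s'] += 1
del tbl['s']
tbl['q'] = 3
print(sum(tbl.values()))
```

21

tbl['s'] = 2 → {'n': 6, 'j': 7, 'r': 9, 'g': 5, 's': 2}
tbl['n'] = 6+3 = 9 → {'n': 9, 'j': 7, 'r': 9, 'g': 5, 's': 2}
del 'j' → {'n': 9, 'r': 9, 'g': 5, 's': 2}
del 'g' → {'n': 9, 'r': 9, 's': 2}
tbl['s'] = 2+1 = 3 → {'n': 9, 'r': 9, 's': 3}
del 's' → {'n': 9, 'r': 9}
tbl['q'] = 3 → {'n': 9, 'r': 9, 'q': 3}
sum of values = 21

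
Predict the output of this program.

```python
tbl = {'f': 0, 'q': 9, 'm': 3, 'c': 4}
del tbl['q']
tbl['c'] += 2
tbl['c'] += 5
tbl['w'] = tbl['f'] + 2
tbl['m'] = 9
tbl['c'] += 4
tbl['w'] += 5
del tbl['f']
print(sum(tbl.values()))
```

del 'q' → {'f': 0, 'm': 3, 'c': 4}
tbl['c'] = 4+2 = 6 → {'f': 0, 'm': 3, 'c': 6}
tbl['c'] = 6+5 = 11 → {'f': 0, 'm': 3, 'c': 11}
tbl['w'] = tbl['f']+2 = 2 → {'f': 0, 'm': 3, 'c': 11, 'w': 2}
tbl['m'] = 9 → {'f': 0, 'm': 9, 'c': 11, 'w': 2}
tbl['c'] = 11+4 = 15 → {'f': 0, 'm': 9, 'c': 15, 'w': 2}
tbl['w'] = 2+5 = 7 → {'f': 0, 'm': 9, 'c': 15, 'w': 7}
del 'f' → {'m': 9, 'c': 15, 'w': 7}
sum of values = 31

31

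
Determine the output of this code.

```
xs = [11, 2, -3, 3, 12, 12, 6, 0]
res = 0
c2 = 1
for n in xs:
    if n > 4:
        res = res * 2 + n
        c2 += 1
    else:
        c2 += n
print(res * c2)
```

1162

n=11: >4, res = 0*2+11 = 11; c2=2
n=2: not >4; c2=4
n=-3: not >4; c2=1
n=3: not >4; c2=4
n=12: >4, res = 11*2+12 = 34; c2=5
n=12: >4, res = 34*2+12 = 80; c2=6
n=6: >4, res = 80*2+6 = 166; c2=7
n=0: not >4; c2=7
res*c2 = 166*7 = 1162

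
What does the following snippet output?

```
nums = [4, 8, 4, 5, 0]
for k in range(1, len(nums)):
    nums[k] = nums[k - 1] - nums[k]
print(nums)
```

[4, -4, -8, -13, -13]

k=1: nums[1] = 4-8 = -4 → [4, -4, 4, 5, 0]
k=2: nums[2] = (-4)-4 = -8 → [4, -4, -8, 5, 0]
k=3: nums[3] = (-8)-5 = -13 → [4, -4, -8, -13, 0]
k=4: nums[4] = (-13)-0 = -13 → [4, -4, -8, -13, -13]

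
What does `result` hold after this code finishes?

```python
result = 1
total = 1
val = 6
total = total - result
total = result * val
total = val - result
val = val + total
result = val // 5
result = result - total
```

-3

total = 1-1 = 0
total = 1*6 = 6
total = 6-1 = 5
val = 6+5 = 11
result = 11//5 = 2
result = 2-5 = -3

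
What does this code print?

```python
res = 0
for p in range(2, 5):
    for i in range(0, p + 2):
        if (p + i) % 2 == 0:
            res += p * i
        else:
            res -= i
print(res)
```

p=2,i=0: even sum, res = 0+0 = 0
p=2,i=1: odd sum, res = 0-1 = -1
p=2,i=2: even sum, res = (-1)+4 = 3
p=2,i=3: odd sum, res = 3-3 = 0
p=3,i=0: odd sum, res = 0-0 = 0
p=3,i=1: even sum, res = 0+3 = 3
p=3,i=2: odd sum, res = 3-2 = 1
p=3,i=3: even sum, res = 1+9 = 10
p=3,i=4: odd sum, res = 10-4 = 6
p=4,i=0: even sum, res = 6+0 = 6
p=4,i=1: odd sum, res = 6-1 = 5
p=4,i=2: even sum, res = 5+8 = 13
p=4,i=3: odd sum, res = 13-3 = 10
p=4,i=4: even sum, res = 10+16 = 26
p=4,i=5: odd sum, res = 26-5 = 21

21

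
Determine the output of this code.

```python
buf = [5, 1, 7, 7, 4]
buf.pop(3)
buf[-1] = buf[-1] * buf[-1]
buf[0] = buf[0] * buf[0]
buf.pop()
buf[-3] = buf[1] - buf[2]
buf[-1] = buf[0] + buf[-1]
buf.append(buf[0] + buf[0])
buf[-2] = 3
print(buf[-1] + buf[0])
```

pop(3) removes 7 → [5, 1, 7, 4]
buf[-1] = buf[-1]*buf[-1] = 4*4 = 16 → [5, 1, 7, 16]
buf[0] = buf[0]*buf[0] = 5*5 = 25 → [25, 1, 7, 16]
pop() removes 16 → [25, 1, 7]
buf[-3] = buf[1]-buf[2] = 1-7 = -6 → [-6, 1, 7]
buf[-1] = buf[0]+buf[-1] = (-6)+7 = 1 → [-6, 1, 1]
append buf[0]+buf[0] = (-6)+(-6) = -12 → [-6, 1, 1, -12]
buf[-2] = 3 → [-6, 1, 3, -12]
buf[-1]+buf[0] = (-12)+(-6) = -18

-18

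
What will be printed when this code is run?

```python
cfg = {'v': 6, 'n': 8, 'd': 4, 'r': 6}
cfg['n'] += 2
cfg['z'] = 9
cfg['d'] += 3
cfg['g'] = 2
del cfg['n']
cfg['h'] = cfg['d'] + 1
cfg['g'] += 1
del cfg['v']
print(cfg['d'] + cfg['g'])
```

10

cfg['n'] = 8+2 = 10 → {'v': 6, 'n': 10, 'd': 4, 'r': 6}
cfg['z'] = 9 → {'v': 6, 'n': 10, 'd': 4, 'r': 6, 'z': 9}
cfg['d'] = 4+3 = 7 → {'v': 6, 'n': 10, 'd': 7, 'r': 6, 'z': 9}
cfg['g'] = 2 → {'v': 6, 'n': 10, 'd': 7, 'r': 6, 'z': 9, 'g': 2}
del 'n' → {'v': 6, 'd': 7, 'r': 6, 'z': 9, 'g': 2}
cfg['h'] = cfg['d']+1 = 8 → {'v': 6, 'd': 7, 'r': 6, 'z': 9, 'g': 2, 'h': 8}
cfg['g'] = 2+1 = 3 → {'v': 6, 'd': 7, 'r': 6, 'z': 9, 'g': 3, 'h': 8}
del 'v' → {'d': 7, 'r': 6, 'z': 9, 'g': 3, 'h': 8}
cfg['d']+cfg['g'] = 7+3 = 10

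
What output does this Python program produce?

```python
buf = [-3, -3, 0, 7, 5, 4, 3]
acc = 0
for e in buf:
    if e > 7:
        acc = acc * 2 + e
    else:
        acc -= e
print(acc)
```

e=-3: not >7, acc = 0-(-3) = 3
e=-3: not >7, acc = 3-(-3) = 6
e=0: not >7, acc = 6-0 = 6
e=7: not >7, acc = 6-7 = -1
e=5: not >7, acc = (-1)-5 = -6
e=4: not >7, acc = (-6)-4 = -10
e=3: not >7, acc = (-10)-3 = -13

-13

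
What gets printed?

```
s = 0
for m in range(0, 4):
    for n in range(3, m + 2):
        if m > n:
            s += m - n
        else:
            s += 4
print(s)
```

12

m=2,n=3: not 2>3, s = 0+4 = 4
m=3,n=3: not 3>3, s = 4+4 = 8
m=3,n=4: not 3>4, s = 8+4 = 12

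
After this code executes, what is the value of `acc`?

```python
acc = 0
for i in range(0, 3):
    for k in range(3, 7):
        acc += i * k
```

i=0,k=3: acc = 0+0 = 0
i=0,k=4: acc = 0+0 = 0
i=0,k=5: acc = 0+0 = 0
i=0,k=6: acc = 0+0 = 0
i=1,k=3: acc = 0+3 = 3
i=1,k=4: acc = 3+4 = 7
i=1,k=5: acc = 7+5 = 12
i=1,k=6: acc = 12+6 = 18
i=2,k=3: acc = 18+6 = 24
i=2,k=4: acc = 24+8 = 32
i=2,k=5: acc = 32+10 = 42
i=2,k=6: acc = 42+12 = 54

54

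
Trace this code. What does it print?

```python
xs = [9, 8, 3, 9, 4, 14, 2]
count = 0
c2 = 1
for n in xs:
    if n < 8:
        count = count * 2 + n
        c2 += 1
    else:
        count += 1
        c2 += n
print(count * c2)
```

n=9: not <8, count = 0+1 = 1; c2=10
n=8: not <8, count = 1+1 = 2; c2=18
n=3: <8, count = 2*2+3 = 7; c2=19
n=9: not <8, count = 7+1 = 8; c2=28
n=4: <8, count = 8*2+4 = 20; c2=29
n=14: not <8, count = 20+1 = 21; c2=43
n=2: <8, count = 21*2+2 = 44; c2=44
count*c2 = 44*44 = 1936

1936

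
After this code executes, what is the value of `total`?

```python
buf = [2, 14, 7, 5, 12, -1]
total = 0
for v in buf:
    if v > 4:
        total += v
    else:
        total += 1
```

40

v=2: not >4, total = 0+1 = 1
v=14: >4, total = 1+14 = 15
v=7: >4, total = 15+7 = 22
v=5: >4, total = 22+5 = 27
v=12: >4, total = 27+12 = 39
v=-1: not >4, total = 39+1 = 40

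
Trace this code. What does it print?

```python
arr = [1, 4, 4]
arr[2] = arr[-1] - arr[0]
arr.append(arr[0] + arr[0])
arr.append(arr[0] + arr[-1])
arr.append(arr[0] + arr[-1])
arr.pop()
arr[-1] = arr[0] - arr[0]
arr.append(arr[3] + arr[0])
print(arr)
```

[1, 4, 3, 2, 0, 3]

arr[2] = arr[-1]-arr[0] = 4-1 = 3 → [1, 4, 3]
append arr[0]+arr[0] = 1+1 = 2 → [1, 4, 3, 2]
append arr[0]+arr[-1] = 1+2 = 3 → [1, 4, 3, 2, 3]
append arr[0]+arr[-1] = 1+3 = 4 → [1, 4, 3, 2, 3, 4]
pop() removes 4 → [1, 4, 3, 2, 3]
arr[-1] = arr[0]-arr[0] = 1-1 = 0 → [1, 4, 3, 2, 0]
append arr[3]+arr[0] = 2+1 = 3 → [1, 4, 3, 2, 0, 3]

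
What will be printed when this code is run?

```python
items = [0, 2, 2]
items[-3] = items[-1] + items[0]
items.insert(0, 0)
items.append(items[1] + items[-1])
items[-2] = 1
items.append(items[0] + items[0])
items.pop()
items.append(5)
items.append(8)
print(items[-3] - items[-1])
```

items[-3] = items[-1]+items[0] = 2+0 = 2 → [2, 2, 2]
insert 0 at 0 → [0, 2, 2, 2]
append items[1]+items[-1] = 2+2 = 4 → [0, 2, 2, 2, 4]
items[-2] = 1 → [0, 2, 2, 1, 4]
append items[0]+items[0] = 0+0 = 0 → [0, 2, 2, 1, 4, 0]
pop() removes 0 → [0, 2, 2, 1, 4]
append 5 → [0, 2, 2, 1, 4, 5]
append 8 → [0, 2, 2, 1, 4, 5, 8]
items[-3]-items[-1] = 4-8 = -4

-4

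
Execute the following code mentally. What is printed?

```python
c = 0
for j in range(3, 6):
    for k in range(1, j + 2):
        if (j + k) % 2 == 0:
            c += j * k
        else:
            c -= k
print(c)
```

j=3,k=1: even sum, c = 0+3 = 3
j=3,k=2: odd sum, c = 3-2 = 1
j=3,k=3: even sum, c = 1+9 = 10
j=3,k=4: odd sum, c = 10-4 = 6
j=4,k=1: odd sum, c = 6-1 = 5
j=4,k=2: even sum, c = 5+8 = 13
j=4,k=3: odd sum, c = 13-3 = 10
j=4,k=4: even sum, c = 10+16 = 26
j=4,k=5: odd sum, c = 26-5 = 21
j=5,k=1: even sum, c = 21+5 = 26
j=5,k=2: odd sum, c = 26-2 = 24
j=5,k=3: even sum, c = 24+15 = 39
j=5,k=4: odd sum, c = 39-4 = 35
j=5,k=5: even sum, c = 35+25 = 60
j=5,k=6: odd sum, c = 60-6 = 54

54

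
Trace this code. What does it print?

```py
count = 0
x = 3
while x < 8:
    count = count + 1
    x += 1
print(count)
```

5

x=3: count = 0+1 = 1
x=4: count = 1+1 = 2
x=5: count = 2+1 = 3
x=6: count = 3+1 = 4
x=7: count = 4+1 = 5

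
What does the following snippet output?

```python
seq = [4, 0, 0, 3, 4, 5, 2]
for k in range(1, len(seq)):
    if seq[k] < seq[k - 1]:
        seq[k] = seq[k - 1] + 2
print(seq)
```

[4, 6, 8, 10, 12, 14, 16]

k=1: 0<4, seq[1] = 4+2 = 6 → [4, 6, 0, 3, 4, 5, 2]
k=2: 0<6, seq[2] = 6+2 = 8 → [4, 6, 8, 3, 4, 5, 2]
k=3: 3<8, seq[3] = 8+2 = 10 → [4, 6, 8, 10, 4, 5, 2]
k=4: 4<10, seq[4] = 10+2 = 12 → [4, 6, 8, 10, 12, 5, 2]
k=5: 5<12, seq[5] = 12+2 = 14 → [4, 6, 8, 10, 12, 14, 2]
k=6: 2<14, seq[6] = 14+2 = 16 → [4, 6, 8, 10, 12, 14, 16]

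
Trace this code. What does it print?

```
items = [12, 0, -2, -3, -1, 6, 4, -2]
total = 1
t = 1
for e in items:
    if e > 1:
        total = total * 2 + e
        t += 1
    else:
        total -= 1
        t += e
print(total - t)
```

59

e=12: >1, total = 1*2+12 = 14; t=2
e=0: not >1, total = 14-1 = 13; t=2
e=-2: not >1, total = 13-1 = 12; t=0
e=-3: not >1, total = 12-1 = 11; t=-3
e=-1: not >1, total = 11-1 = 10; t=-4
e=6: >1, total = 10*2+6 = 26; t=-3
e=4: >1, total = 26*2+4 = 56; t=-2
e=-2: not >1, total = 56-1 = 55; t=-4
total-t = 55-(-4) = 59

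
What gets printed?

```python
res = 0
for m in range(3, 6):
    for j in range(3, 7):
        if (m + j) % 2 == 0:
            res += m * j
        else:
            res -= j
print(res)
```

76

m=3,j=3: even sum, res = 0+9 = 9
m=3,j=4: odd sum, res = 9-4 = 5
m=3,j=5: even sum, res = 5+15 = 20
m=3,j=6: odd sum, res = 20-6 = 14
m=4,j=3: odd sum, res = 14-3 = 11
m=4,j=4: even sum, res = 11+16 = 27
m=4,j=5: odd sum, res = 27-5 = 22
m=4,j=6: even sum, res = 22+24 = 46
m=5,j=3: even sum, res = 46+15 = 61
m=5,j=4: odd sum, res = 61-4 = 57
m=5,j=5: even sum, res = 57+25 = 82
m=5,j=6: odd sum, res = 82-6 = 76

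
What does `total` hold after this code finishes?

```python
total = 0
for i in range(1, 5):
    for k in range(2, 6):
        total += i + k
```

96

i=1,k=2: total = 0+3 = 3
i=1,k=3: total = 3+4 = 7
i=1,k=4: total = 7+5 = 12
i=1,k=5: total = 12+6 = 18
i=2,k=2: total = 18+4 = 22
i=2,k=3: total = 22+5 = 27
i=2,k=4: total = 27+6 = 33
i=2,k=5: total = 33+7 = 40
i=3,k=2: total = 40+5 = 45
i=3,k=3: total = 45+6 = 51
i=3,k=4: total = 51+7 = 58
i=3,k=5: total = 58+8 = 66
i=4,k=2: total = 66+6 = 72
i=4,k=3: total = 72+7 = 79
i=4,k=4: total = 79+8 = 87
i=4,k=5: total = 87+9 = 96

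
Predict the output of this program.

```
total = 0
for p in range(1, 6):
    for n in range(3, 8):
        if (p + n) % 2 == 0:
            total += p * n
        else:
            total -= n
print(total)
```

135

p=1,n=3: even sum, total = 0+3 = 3
p=1,n=4: odd sum, total = 3-4 = -1
p=1,n=5: even sum, total = (-1)+5 = 4
p=1,n=6: odd sum, total = 4-6 = -2
p=1,n=7: even sum, total = (-2)+7 = 5
p=2,n=3: odd sum, total = 5-3 = 2
p=2,n=4: even sum, total = 2+8 = 10
p=2,n=5: odd sum, total = 10-5 = 5
p=2,n=6: even sum, total = 5+12 = 17
p=2,n=7: odd sum, total = 17-7 = 10
p=3,n=3: even sum, total = 10+9 = 19
p=3,n=4: odd sum, total = 19-4 = 15
p=3,n=5: even sum, total = 15+15 = 30
p=3,n=6: odd sum, total = 30-6 = 24
p=3,n=7: even sum, total = 24+21 = 45
p=4,n=3: odd sum, total = 45-3 = 42
p=4,n=4: even sum, total = 42+16 = 58
p=4,n=5: odd sum, total = 58-5 = 53
p=4,n=6: even sum, total = 53+24 = 77
p=4,n=7: odd sum, total = 77-7 = 70
p=5,n=3: even sum, total = 70+15 = 85
p=5,n=4: odd sum, total = 85-4 = 81
p=5,n=5: even sum, total = 81+25 = 106
p=5,n=6: odd sum, total = 106-6 = 100
p=5,n=7: even sum, total = 100+35 = 135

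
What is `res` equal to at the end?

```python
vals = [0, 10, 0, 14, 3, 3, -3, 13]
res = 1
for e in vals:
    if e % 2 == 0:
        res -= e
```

e=0: even, res = 1-0 = 1
e=10: even, res = 1-10 = -9
e=0: even, res = (-9)-0 = -9
e=14: even, res = (-9)-14 = -23
e=3: not even
e=3: not even
e=-3: not even
e=13: not even

-23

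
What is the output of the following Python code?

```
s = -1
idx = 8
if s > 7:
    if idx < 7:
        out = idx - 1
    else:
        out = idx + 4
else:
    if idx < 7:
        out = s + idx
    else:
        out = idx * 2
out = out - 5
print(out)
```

s=-1, idx=8
s > 7 is False; idx < 7 is False
→ out = idx * 2 = 16
out = 16-5 = 11

11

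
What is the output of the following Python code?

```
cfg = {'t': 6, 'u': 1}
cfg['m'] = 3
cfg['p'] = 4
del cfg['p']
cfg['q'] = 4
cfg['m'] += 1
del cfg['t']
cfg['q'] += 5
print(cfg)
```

cfg['m'] = 3 → {'t': 6, 'u': 1, 'm': 3}
cfg['p'] = 4 → {'t': 6, 'u': 1, 'm': 3, 'p': 4}
del 'p' → {'t': 6, 'u': 1, 'm': 3}
cfg['q'] = 4 → {'t': 6, 'u': 1, 'm': 3, 'q': 4}
cfg['m'] = 3+1 = 4 → {'t': 6, 'u': 1, 'm': 4, 'q': 4}
del 't' → {'u': 1, 'm': 4, 'q': 4}
cfg['q'] = 4+5 = 9 → {'u': 1, 'm': 4, 'q': 9}

{'u': 1, 'm': 4, 'q': 9}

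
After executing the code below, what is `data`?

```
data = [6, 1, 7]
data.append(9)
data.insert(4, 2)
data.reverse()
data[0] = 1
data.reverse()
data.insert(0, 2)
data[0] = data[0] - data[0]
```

append 9 → [6, 1, 7, 9]
insert 2 at 4 → [6, 1, 7, 9, 2]
reverse → [2, 9, 7, 1, 6]
data[0] = 1 → [1, 9, 7, 1, 6]
reverse → [6, 1, 7, 9, 1]
insert 2 at 0 → [2, 6, 1, 7, 9, 1]
data[0] = data[0]-data[0] = 2-2 = 0 → [0, 6, 1, 7, 9, 1]

[0, 6, 1, 7, 9, 1]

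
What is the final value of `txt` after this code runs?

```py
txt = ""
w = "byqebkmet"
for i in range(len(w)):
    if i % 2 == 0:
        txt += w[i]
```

i=0: add 'b' → 'b'
i=1: skip
i=2: add 'q' → 'bq'
i=3: skip
i=4: add 'b' → 'bqb'
i=5: skip
i=6: add 'm' → 'bqbm'
i=7: skip
i=8: add 't' → 'bqbmt'

'bqbmt'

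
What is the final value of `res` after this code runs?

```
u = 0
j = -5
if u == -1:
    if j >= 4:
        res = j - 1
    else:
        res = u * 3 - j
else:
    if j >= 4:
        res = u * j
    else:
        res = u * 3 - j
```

5

u=0, j=-5
u == -1 is False; j >= 4 is False
→ res = u * 3 - j = 5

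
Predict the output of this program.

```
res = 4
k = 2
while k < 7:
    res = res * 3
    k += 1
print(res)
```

k=2: res = 4*3 = 12
k=3: res = 12*3 = 36
k=4: res = 36*3 = 108
k=5: res = 108*3 = 324
k=6: res = 324*3 = 972

972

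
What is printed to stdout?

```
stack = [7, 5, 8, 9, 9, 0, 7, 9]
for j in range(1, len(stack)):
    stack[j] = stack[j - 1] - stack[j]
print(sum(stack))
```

j=1: stack[1] = 7-5 = 2 → [7, 2, 8, 9, 9, 0, 7, 9]
j=2: stack[2] = 2-8 = -6 → [7, 2, -6, 9, 9, 0, 7, 9]
j=3: stack[3] = (-6)-9 = -15 → [7, 2, -6, -15, 9, 0, 7, 9]
j=4: stack[4] = (-15)-9 = -24 → [7, 2, -6, -15, -24, 0, 7, 9]
j=5: stack[5] = (-24)-0 = -24 → [7, 2, -6, -15, -24, -24, 7, 9]
j=6: stack[6] = (-24)-7 = -31 → [7, 2, -6, -15, -24, -24, -31, 9]
j=7: stack[7] = (-31)-9 = -40 → [7, 2, -6, -15, -24, -24, -31, -40]
sum = -131

-131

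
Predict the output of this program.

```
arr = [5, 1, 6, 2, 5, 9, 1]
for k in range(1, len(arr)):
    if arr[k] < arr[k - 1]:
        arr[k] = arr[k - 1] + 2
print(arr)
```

k=1: 1<5, arr[1] = 5+2 = 7 → [5, 7, 6, 2, 5, 9, 1]
k=2: 6<7, arr[2] = 7+2 = 9 → [5, 7, 9, 2, 5, 9, 1]
k=3: 2<9, arr[3] = 9+2 = 11 → [5, 7, 9, 11, 5, 9, 1]
k=4: 5<11, arr[4] = 11+2 = 13 → [5, 7, 9, 11, 13, 9, 1]
k=5: 9<13, arr[5] = 13+2 = 15 → [5, 7, 9, 11, 13, 15, 1]
k=6: 1<15, arr[6] = 15+2 = 17 → [5, 7, 9, 11, 13, 15, 17]

[5, 7, 9, 11, 13, 15, 17]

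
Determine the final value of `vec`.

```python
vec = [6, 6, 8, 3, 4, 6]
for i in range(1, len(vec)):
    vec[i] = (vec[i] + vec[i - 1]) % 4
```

i=1: vec[1] = (6+6)%4 = 0 → [6, 0, 8, 3, 4, 6]
i=2: vec[2] = (8+0)%4 = 0 → [6, 0, 0, 3, 4, 6]
i=3: vec[3] = (3+0)%4 = 3 → [6, 0, 0, 3, 4, 6]
i=4: vec[4] = (4+3)%4 = 3 → [6, 0, 0, 3, 3, 6]
i=5: vec[5] = (6+3)%4 = 1 → [6, 0, 0, 3, 3, 1]

[6, 0, 0, 3, 3, 1]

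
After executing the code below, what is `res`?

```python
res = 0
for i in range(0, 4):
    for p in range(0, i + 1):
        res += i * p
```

25

i=0,p=0: res = 0+0 = 0
i=1,p=0: res = 0+0 = 0
i=1,p=1: res = 0+1 = 1
i=2,p=0: res = 1+0 = 1
i=2,p=1: res = 1+2 = 3
i=2,p=2: res = 3+4 = 7
i=3,p=0: res = 7+0 = 7
i=3,p=1: res = 7+3 = 10
i=3,p=2: res = 10+6 = 16
i=3,p=3: res = 16+9 = 25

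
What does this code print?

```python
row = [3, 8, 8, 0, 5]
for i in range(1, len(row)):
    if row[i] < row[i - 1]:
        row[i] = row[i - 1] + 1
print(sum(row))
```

i=1: 8>=3, unchanged → [3, 8, 8, 0, 5]
i=2: 8>=8, unchanged → [3, 8, 8, 0, 5]
i=3: 0<8, row[3] = 8+1 = 9 → [3, 8, 8, 9, 5]
i=4: 5<9, row[4] = 9+1 = 10 → [3, 8, 8, 9, 10]
sum = 38

38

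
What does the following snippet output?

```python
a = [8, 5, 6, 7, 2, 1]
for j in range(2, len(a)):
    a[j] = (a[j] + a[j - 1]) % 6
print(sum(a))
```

j=2: a[2] = (6+5)%6 = 5 → [8, 5, 5, 7, 2, 1]
j=3: a[3] = (7+5)%6 = 0 → [8, 5, 5, 0, 2, 1]
j=4: a[4] = (2+0)%6 = 2 → [8, 5, 5, 0, 2, 1]
j=5: a[5] = (1+2)%6 = 3 → [8, 5, 5, 0, 2, 3]
sum = 23

23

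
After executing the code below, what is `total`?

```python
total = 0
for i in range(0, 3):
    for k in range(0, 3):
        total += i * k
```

i=0,k=0: total = 0+0 = 0
i=0,k=1: total = 0+0 = 0
i=0,k=2: total = 0+0 = 0
i=1,k=0: total = 0+0 = 0
i=1,k=1: total = 0+1 = 1
i=1,k=2: total = 1+2 = 3
i=2,k=0: total = 3+0 = 3
i=2,k=1: total = 3+2 = 5
i=2,k=2: total = 5+4 = 9

9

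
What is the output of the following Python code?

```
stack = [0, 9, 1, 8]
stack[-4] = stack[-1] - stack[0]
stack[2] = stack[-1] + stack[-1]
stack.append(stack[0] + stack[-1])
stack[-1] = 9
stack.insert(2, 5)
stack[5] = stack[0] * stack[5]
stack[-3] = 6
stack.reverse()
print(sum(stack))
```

stack[-4] = stack[-1]-stack[0] = 8-0 = 8 → [8, 9, 1, 8]
stack[2] = stack[-1]+stack[-1] = 8+8 = 16 → [8, 9, 16, 8]
append stack[0]+stack[-1] = 8+8 = 16 → [8, 9, 16, 8, 16]
stack[-1] = 9 → [8, 9, 16, 8, 9]
insert 5 at 2 → [8, 9, 5, 16, 8, 9]
stack[5] = stack[0]*stack[5] = 8*9 = 72 → [8, 9, 5, 16, 8, 72]
stack[-3] = 6 → [8, 9, 5, 6, 8, 72]
reverse → [72, 8, 6, 5, 9, 8]
sum = 108

108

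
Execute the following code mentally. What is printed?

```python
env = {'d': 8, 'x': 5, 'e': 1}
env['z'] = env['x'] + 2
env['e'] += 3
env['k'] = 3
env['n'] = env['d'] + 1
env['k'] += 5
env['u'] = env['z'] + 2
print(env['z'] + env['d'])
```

15

env['z'] = env['x']+2 = 7 → {'d': 8, 'x': 5, 'e': 1, 'z': 7}
env['e'] = 1+3 = 4 → {'d': 8, 'x': 5, 'e': 4, 'z': 7}
env['k'] = 3 → {'d': 8, 'x': 5, 'e': 4, 'z': 7, 'k': 3}
env['n'] = env['d']+1 = 9 → {'d': 8, 'x': 5, 'e': 4, 'z': 7, 'k': 3, 'n': 9}
env['k'] = 3+5 = 8 → {'d': 8, 'x': 5, 'e': 4, 'z': 7, 'k': 8, 'n': 9}
env['u'] = env['z']+2 = 9 → {'d': 8, 'x': 5, 'e': 4, 'z': 7, 'k': 8, 'n': 9, 'u': 9}
env['z']+env['d'] = 7+8 = 15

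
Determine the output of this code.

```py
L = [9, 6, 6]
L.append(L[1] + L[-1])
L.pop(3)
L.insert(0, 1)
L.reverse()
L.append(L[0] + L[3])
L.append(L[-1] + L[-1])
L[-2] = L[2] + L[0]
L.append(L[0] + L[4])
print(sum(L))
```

append L[1]+L[-1] = 6+6 = 12 → [9, 6, 6, 12]
pop(3) removes 12 → [9, 6, 6]
insert 1 at 0 → [1, 9, 6, 6]
reverse → [6, 6, 9, 1]
append L[0]+L[3] = 6+1 = 7 → [6, 6, 9, 1, 7]
append L[-1]+L[-1] = 7+7 = 14 → [6, 6, 9, 1, 7, 14]
L[-2] = L[2]+L[0] = 9+6 = 15 → [6, 6, 9, 1, 15, 14]
append L[0]+L[4] = 6+15 = 21 → [6, 6, 9, 1, 15, 14, 21]
sum = 72

72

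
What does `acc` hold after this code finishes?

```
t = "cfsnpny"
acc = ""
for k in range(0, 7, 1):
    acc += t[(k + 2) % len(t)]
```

'snpnycf'

k=0: add t[2]='s' → 's'
k=1: add t[3]='n' → 'sn'
k=2: add t[4]='p' → 'snp'
k=3: add t[5]='n' → 'snpn'
k=4: add t[6]='y' → 'snpny'
k=5: add t[0]='c' → 'snpnyc'
k=6: add t[1]='f' → 'snpnycf'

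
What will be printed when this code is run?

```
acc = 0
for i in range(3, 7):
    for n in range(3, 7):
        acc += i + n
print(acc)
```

144

i=3,n=3: acc = 0+6 = 6
i=3,n=4: acc = 6+7 = 13
i=3,n=5: acc = 13+8 = 21
i=3,n=6: acc = 21+9 = 30
i=4,n=3: acc = 30+7 = 37
i=4,n=4: acc = 37+8 = 45
i=4,n=5: acc = 45+9 = 54
i=4,n=6: acc = 54+10 = 64
i=5,n=3: acc = 64+8 = 72
i=5,n=4: acc = 72+9 = 81
i=5,n=5: acc = 81+10 = 91
i=5,n=6: acc = 91+11 = 102
i=6,n=3: acc = 102+9 = 111
i=6,n=4: acc = 111+10 = 121
i=6,n=5: acc = 121+11 = 132
i=6,n=6: acc = 132+12 = 144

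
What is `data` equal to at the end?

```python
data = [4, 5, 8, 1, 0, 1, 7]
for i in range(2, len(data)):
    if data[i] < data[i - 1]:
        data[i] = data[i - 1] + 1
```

[4, 5, 8, 9, 10, 11, 12]

i=2: 8>=5, unchanged → [4, 5, 8, 1, 0, 1, 7]
i=3: 1<8, data[3] = 8+1 = 9 → [4, 5, 8, 9, 0, 1, 7]
i=4: 0<9, data[4] = 9+1 = 10 → [4, 5, 8, 9, 10, 1, 7]
i=5: 1<10, data[5] = 10+1 = 11 → [4, 5, 8, 9, 10, 11, 7]
i=6: 7<11, data[6] = 11+1 = 12 → [4, 5, 8, 9, 10, 11, 12]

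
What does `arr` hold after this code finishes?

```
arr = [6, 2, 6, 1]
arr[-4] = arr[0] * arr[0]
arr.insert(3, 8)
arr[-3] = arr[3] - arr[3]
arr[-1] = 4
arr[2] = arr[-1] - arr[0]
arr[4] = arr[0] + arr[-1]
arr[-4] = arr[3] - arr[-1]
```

arr[-4] = arr[0]*arr[0] = 6*6 = 36 → [36, 2, 6, 1]
insert 8 at 3 → [36, 2, 6, 8, 1]
arr[-3] = arr[3]-arr[3] = 8-8 = 0 → [36, 2, 0, 8, 1]
arr[-1] = 4 → [36, 2, 0, 8, 4]
arr[2] = arr[-1]-arr[0] = 4-36 = -32 → [36, 2, -32, 8, 4]
arr[4] = arr[0]+arr[-1] = 36+4 = 40 → [36, 2, -32, 8, 40]
arr[-4] = arr[3]-arr[-1] = 8-40 = -32 → [36, -32, -32, 8, 40]

[36, -32, -32, 8, 40]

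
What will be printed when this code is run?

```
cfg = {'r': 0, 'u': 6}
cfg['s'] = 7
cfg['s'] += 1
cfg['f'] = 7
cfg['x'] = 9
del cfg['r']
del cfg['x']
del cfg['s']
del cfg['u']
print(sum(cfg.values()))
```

cfg['s'] = 7 → {'r': 0, 'u': 6, 's': 7}
cfg['s'] = 7+1 = 8 → {'r': 0, 'u': 6, 's': 8}
cfg['f'] = 7 → {'r': 0, 'u': 6, 's': 8, 'f': 7}
cfg['x'] = 9 → {'r': 0, 'u': 6, 's': 8, 'f': 7, 'x': 9}
del 'r' → {'u': 6, 's': 8, 'f': 7, 'x': 9}
del 'x' → {'u': 6, 's': 8, 'f': 7}
del 's' → {'u': 6, 'f': 7}
del 'u' → {'f': 7}
sum of values = 7

7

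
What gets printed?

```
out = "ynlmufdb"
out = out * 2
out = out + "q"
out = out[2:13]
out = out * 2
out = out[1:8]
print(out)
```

mufdbyn

repeat ×2 → 'ynlmufdbynlmufdb'
+ 'q' → 'ynlmufdbynlmufdbq'
slice [2:13] → 'lmufdbynlmu'
repeat ×2 → 'lmufdbynlmulmufdbynlmu'
slice [1:8] → 'mufdbyn'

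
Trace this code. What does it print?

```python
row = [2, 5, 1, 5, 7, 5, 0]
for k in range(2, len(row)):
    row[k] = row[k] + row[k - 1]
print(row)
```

[2, 5, 6, 11, 18, 23, 23]

k=2: row[2] = 1+5 = 6 → [2, 5, 6, 5, 7, 5, 0]
k=3: row[3] = 5+6 = 11 → [2, 5, 6, 11, 7, 5, 0]
k=4: row[4] = 7+11 = 18 → [2, 5, 6, 11, 18, 5, 0]
k=5: row[5] = 5+18 = 23 → [2, 5, 6, 11, 18, 23, 0]
k=6: row[6] = 0+23 = 23 → [2, 5, 6, 11, 18, 23, 23]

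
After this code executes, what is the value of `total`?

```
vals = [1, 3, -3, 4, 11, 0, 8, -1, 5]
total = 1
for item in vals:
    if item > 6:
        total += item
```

item=1: not >6
item=3: not >6
item=-3: not >6
item=4: not >6
item=11: >6, total = 1+11 = 12
item=0: not >6
item=8: >6, total = 12+8 = 20
item=-1: not >6
item=5: not >6

20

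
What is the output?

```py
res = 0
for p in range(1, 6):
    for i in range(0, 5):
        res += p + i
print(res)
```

125

p=1,i=0: res = 0+1 = 1
p=1,i=1: res = 1+2 = 3
p=1,i=2: res = 3+3 = 6
p=1,i=3: res = 6+4 = 10
p=1,i=4: res = 10+5 = 15
p=2,i=0: res = 15+2 = 17
p=2,i=1: res = 17+3 = 20
p=2,i=2: res = 20+4 = 24
p=2,i=3: res = 24+5 = 29
p=2,i=4: res = 29+6 = 35
p=3,i=0: res = 35+3 = 38
p=3,i=1: res = 38+4 = 42
p=3,i=2: res = 42+5 = 47
p=3,i=3: res = 47+6 = 53
p=3,i=4: res = 53+7 = 60
p=4,i=0: res = 60+4 = 64
p=4,i=1: res = 64+5 = 69
p=4,i=2: res = 69+6 = 75
p=4,i=3: res = 75+7 = 82
p=4,i=4: res = 82+8 = 90
p=5,i=0: res = 90+5 = 95
p=5,i=1: res = 95+6 = 101
p=5,i=2: res = 101+7 = 108
p=5,i=3: res = 108+8 = 116
p=5,i=4: res = 116+9 = 125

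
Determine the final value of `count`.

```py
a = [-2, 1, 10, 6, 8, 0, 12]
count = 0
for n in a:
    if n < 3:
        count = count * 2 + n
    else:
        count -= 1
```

-13

n=-2: <3, count = 0*2+(-2) = -2
n=1: <3, count = (-2)*2+1 = -3
n=10: not <3, count = (-3)-1 = -4
n=6: not <3, count = (-4)-1 = -5
n=8: not <3, count = (-5)-1 = -6
n=0: <3, count = (-6)*2+0 = -12
n=12: not <3, count = (-12)-1 = -13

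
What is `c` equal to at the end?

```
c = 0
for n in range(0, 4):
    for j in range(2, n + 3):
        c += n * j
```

n=0,j=2: c = 0+0 = 0
n=1,j=2: c = 0+2 = 2
n=1,j=3: c = 2+3 = 5
n=2,j=2: c = 5+4 = 9
n=2,j=3: c = 9+6 = 15
n=2,j=4: c = 15+8 = 23
n=3,j=2: c = 23+6 = 29
n=3,j=3: c = 29+9 = 38
n=3,j=4: c = 38+12 = 50
n=3,j=5: c = 50+15 = 65

65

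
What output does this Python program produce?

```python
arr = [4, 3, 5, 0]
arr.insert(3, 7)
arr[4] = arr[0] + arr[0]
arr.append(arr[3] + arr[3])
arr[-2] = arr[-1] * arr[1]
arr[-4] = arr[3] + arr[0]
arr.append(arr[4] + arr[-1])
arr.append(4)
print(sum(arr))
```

insert 7 at 3 → [4, 3, 5, 7, 0]
arr[4] = arr[0]+arr[0] = 4+4 = 8 → [4, 3, 5, 7, 8]
append arr[3]+arr[3] = 7+7 = 14 → [4, 3, 5, 7, 8, 14]
arr[-2] = arr[-1]*arr[1] = 14*3 = 42 → [4, 3, 5, 7, 42, 14]
arr[-4] = arr[3]+arr[0] = 7+4 = 11 → [4, 3, 11, 7, 42, 14]
append arr[4]+arr[-1] = 42+14 = 56 → [4, 3, 11, 7, 42, 14, 56]
append 4 → [4, 3, 11, 7, 42, 14, 56, 4]
sum = 141

141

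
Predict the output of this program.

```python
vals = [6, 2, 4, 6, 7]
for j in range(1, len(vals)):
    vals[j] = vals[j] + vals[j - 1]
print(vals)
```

j=1: vals[1] = 2+6 = 8 → [6, 8, 4, 6, 7]
j=2: vals[2] = 4+8 = 12 → [6, 8, 12, 6, 7]
j=3: vals[3] = 6+12 = 18 → [6, 8, 12, 18, 7]
j=4: vals[4] = 7+18 = 25 → [6, 8, 12, 18, 25]

[6, 8, 12, 18, 25]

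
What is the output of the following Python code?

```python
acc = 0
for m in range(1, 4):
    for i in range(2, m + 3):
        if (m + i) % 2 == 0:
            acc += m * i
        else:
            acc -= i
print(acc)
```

28

m=1,i=2: odd sum, acc = 0-2 = -2
m=1,i=3: even sum, acc = (-2)+3 = 1
m=2,i=2: even sum, acc = 1+4 = 5
m=2,i=3: odd sum, acc = 5-3 = 2
m=2,i=4: even sum, acc = 2+8 = 10
m=3,i=2: odd sum, acc = 10-2 = 8
m=3,i=3: even sum, acc = 8+9 = 17
m=3,i=4: odd sum, acc = 17-4 = 13
m=3,i=5: even sum, acc = 13+15 = 28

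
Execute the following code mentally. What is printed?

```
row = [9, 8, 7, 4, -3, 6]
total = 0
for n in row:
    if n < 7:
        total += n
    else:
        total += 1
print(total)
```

10

n=9: not <7, total = 0+1 = 1
n=8: not <7, total = 1+1 = 2
n=7: not <7, total = 2+1 = 3
n=4: <7, total = 3+4 = 7
n=-3: <7, total = 7+(-3) = 4
n=6: <7, total = 4+6 = 10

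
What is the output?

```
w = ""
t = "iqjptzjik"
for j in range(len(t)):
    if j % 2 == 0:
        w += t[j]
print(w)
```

j=0: add 'i' → 'i'
j=1: skip
j=2: add 'j' → 'ij'
j=3: skip
j=4: add 't' → 'ijt'
j=5: skip
j=6: add 'j' → 'ijtj'
j=7: skip
j=8: add 'k' → 'ijtjk'

ijtjk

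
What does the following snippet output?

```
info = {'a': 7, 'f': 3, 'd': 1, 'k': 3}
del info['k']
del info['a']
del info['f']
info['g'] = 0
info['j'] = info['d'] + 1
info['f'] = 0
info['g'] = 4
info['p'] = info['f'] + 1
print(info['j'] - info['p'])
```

1

del 'k' → {'a': 7, 'f': 3, 'd': 1}
del 'a' → {'f': 3, 'd': 1}
del 'f' → {'d': 1}
info['g'] = 0 → {'d': 1, 'g': 0}
info['j'] = info['d']+1 = 2 → {'d': 1, 'g': 0, 'j': 2}
info['f'] = 0 → {'d': 1, 'g': 0, 'j': 2, 'f': 0}
info['g'] = 4 → {'d': 1, 'g': 4, 'j': 2, 'f': 0}
info['p'] = info['f']+1 = 1 → {'d': 1, 'g': 4, 'j': 2, 'f': 0, 'p': 1}
info['j']-info['p'] = 2-1 = 1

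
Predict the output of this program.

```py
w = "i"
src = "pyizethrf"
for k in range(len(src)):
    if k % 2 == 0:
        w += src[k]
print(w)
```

ipiehf

k=0: add 'p' → 'ip'
k=1: skip
k=2: add 'i' → 'ipi'
k=3: skip
k=4: add 'e' → 'ipie'
k=5: skip
k=6: add 'h' → 'ipieh'
k=7: skip
k=8: add 'f' → 'ipiehf'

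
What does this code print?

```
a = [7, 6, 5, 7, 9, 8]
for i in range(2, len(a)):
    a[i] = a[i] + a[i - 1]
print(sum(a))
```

104

i=2: a[2] = 5+6 = 11 → [7, 6, 11, 7, 9, 8]
i=3: a[3] = 7+11 = 18 → [7, 6, 11, 18, 9, 8]
i=4: a[4] = 9+18 = 27 → [7, 6, 11, 18, 27, 8]
i=5: a[5] = 8+27 = 35 → [7, 6, 11, 18, 27, 35]
sum = 104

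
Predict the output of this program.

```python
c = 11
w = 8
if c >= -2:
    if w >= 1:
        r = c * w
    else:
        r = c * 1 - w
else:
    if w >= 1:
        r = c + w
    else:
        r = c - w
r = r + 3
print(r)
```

91

c=11, w=8
c >= -2 is True; w >= 1 is True
→ r = c * w = 88
r = 88+3 = 91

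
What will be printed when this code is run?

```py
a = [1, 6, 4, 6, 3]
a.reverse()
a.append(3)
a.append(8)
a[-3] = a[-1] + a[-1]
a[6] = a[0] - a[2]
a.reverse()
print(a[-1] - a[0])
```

reverse → [3, 6, 4, 6, 1]
append 3 → [3, 6, 4, 6, 1, 3]
append 8 → [3, 6, 4, 6, 1, 3, 8]
a[-3] = a[-1]+a[-1] = 8+8 = 16 → [3, 6, 4, 6, 16, 3, 8]
a[6] = a[0]-a[2] = 3-4 = -1 → [3, 6, 4, 6, 16, 3, -1]
reverse → [-1, 3, 16, 6, 4, 6, 3]
a[-1]-a[0] = 3-(-1) = 4

4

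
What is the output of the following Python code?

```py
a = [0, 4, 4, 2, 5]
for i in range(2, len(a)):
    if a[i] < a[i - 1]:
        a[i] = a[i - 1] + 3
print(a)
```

[0, 4, 4, 7, 10]

i=2: 4>=4, unchanged → [0, 4, 4, 2, 5]
i=3: 2<4, a[3] = 4+3 = 7 → [0, 4, 4, 7, 5]
i=4: 5<7, a[4] = 7+3 = 10 → [0, 4, 4, 7, 10]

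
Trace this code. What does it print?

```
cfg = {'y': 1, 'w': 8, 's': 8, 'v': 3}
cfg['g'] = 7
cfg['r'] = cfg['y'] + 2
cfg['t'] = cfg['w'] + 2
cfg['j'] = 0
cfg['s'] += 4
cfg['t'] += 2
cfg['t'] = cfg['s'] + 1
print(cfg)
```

{'y': 1, 'w': 8, 's': 12, 'v': 3, 'g': 7, 'r': 3, 't': 13, 'j': 0}

cfg['g'] = 7 → {'y': 1, 'w': 8, 's': 8, 'v': 3, 'g': 7}
cfg['r'] = cfg['y']+2 = 3 → {'y': 1, 'w': 8, 's': 8, 'v': 3, 'g': 7, 'r': 3}
cfg['t'] = cfg['w']+2 = 10 → {'y': 1, 'w': 8, 's': 8, 'v': 3, 'g': 7, 'r': 3, 't': 10}
cfg['j'] = 0 → {'y': 1, 'w': 8, 's': 8, 'v': 3, 'g': 7, 'r': 3, 't': 10, 'j': 0}
cfg['s'] = 8+4 = 12 → {'y': 1, 'w': 8, 's': 12, 'v': 3, 'g': 7, 'r': 3, 't': 10, 'j': 0}
cfg['t'] = 10+2 = 12 → {'y': 1, 'w': 8, 's': 12, 'v': 3, 'g': 7, 'r': 3, 't': 12, 'j': 0}
cfg['t'] = cfg['s']+1 = 13 → {'y': 1, 'w': 8, 's': 12, 'v': 3, 'g': 7, 'r': 3, 't': 13, 'j': 0}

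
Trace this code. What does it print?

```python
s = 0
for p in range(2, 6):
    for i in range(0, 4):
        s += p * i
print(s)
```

84

p=2,i=0: s = 0+0 = 0
p=2,i=1: s = 0+2 = 2
p=2,i=2: s = 2+4 = 6
p=2,i=3: s = 6+6 = 12
p=3,i=0: s = 12+0 = 12
p=3,i=1: s = 12+3 = 15
p=3,i=2: s = 15+6 = 21
p=3,i=3: s = 21+9 = 30
p=4,i=0: s = 30+0 = 30
p=4,i=1: s = 30+4 = 34
p=4,i=2: s = 34+8 = 42
p=4,i=3: s = 42+12 = 54
p=5,i=0: s = 54+0 = 54
p=5,i=1: s = 54+5 = 59
p=5,i=2: s = 59+10 = 69
p=5,i=3: s = 69+15 = 84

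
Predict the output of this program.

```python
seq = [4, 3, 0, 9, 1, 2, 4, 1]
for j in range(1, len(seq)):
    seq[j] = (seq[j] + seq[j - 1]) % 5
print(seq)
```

[4, 2, 2, 1, 2, 4, 3, 4]

j=1: seq[1] = (3+4)%5 = 2 → [4, 2, 0, 9, 1, 2, 4, 1]
j=2: seq[2] = (0+2)%5 = 2 → [4, 2, 2, 9, 1, 2, 4, 1]
j=3: seq[3] = (9+2)%5 = 1 → [4, 2, 2, 1, 1, 2, 4, 1]
j=4: seq[4] = (1+1)%5 = 2 → [4, 2, 2, 1, 2, 2, 4, 1]
j=5: seq[5] = (2+2)%5 = 4 → [4, 2, 2, 1, 2, 4, 4, 1]
j=6: seq[6] = (4+4)%5 = 3 → [4, 2, 2, 1, 2, 4, 3, 1]
j=7: seq[7] = (1+3)%5 = 4 → [4, 2, 2, 1, 2, 4, 3, 4]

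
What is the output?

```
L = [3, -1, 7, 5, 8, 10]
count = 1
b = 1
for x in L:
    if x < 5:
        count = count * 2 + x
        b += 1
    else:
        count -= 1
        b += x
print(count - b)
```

x=3: <5, count = 1*2+3 = 5; b=2
x=-1: <5, count = 5*2+(-1) = 9; b=3
x=7: not <5, count = 9-1 = 8; b=10
x=5: not <5, count = 8-1 = 7; b=15
x=8: not <5, count = 7-1 = 6; b=23
x=10: not <5, count = 6-1 = 5; b=33
count-b = 5-33 = -28

-28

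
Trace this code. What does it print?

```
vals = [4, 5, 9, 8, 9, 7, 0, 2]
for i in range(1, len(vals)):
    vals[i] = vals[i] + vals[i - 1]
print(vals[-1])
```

44

i=1: vals[1] = 5+4 = 9 → [4, 9, 9, 8, 9, 7, 0, 2]
i=2: vals[2] = 9+9 = 18 → [4, 9, 18, 8, 9, 7, 0, 2]
i=3: vals[3] = 8+18 = 26 → [4, 9, 18, 26, 9, 7, 0, 2]
i=4: vals[4] = 9+26 = 35 → [4, 9, 18, 26, 35, 7, 0, 2]
i=5: vals[5] = 7+35 = 42 → [4, 9, 18, 26, 35, 42, 0, 2]
i=6: vals[6] = 0+42 = 42 → [4, 9, 18, 26, 35, 42, 42, 2]
i=7: vals[7] = 2+42 = 44 → [4, 9, 18, 26, 35, 42, 42, 44]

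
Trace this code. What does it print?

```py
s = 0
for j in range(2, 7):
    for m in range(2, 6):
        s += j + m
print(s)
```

150

j=2,m=2: s = 0+4 = 4
j=2,m=3: s = 4+5 = 9
j=2,m=4: s = 9+6 = 15
j=2,m=5: s = 15+7 = 22
j=3,m=2: s = 22+5 = 27
j=3,m=3: s = 27+6 = 33
j=3,m=4: s = 33+7 = 40
j=3,m=5: s = 40+8 = 48
j=4,m=2: s = 48+6 = 54
j=4,m=3: s = 54+7 = 61
j=4,m=4: s = 61+8 = 69
j=4,m=5: s = 69+9 = 78
j=5,m=2: s = 78+7 = 85
j=5,m=3: s = 85+8 = 93
j=5,m=4: s = 93+9 = 102
j=5,m=5: s = 102+10 = 112
j=6,m=2: s = 112+8 = 120
j=6,m=3: s = 120+9 = 129
j=6,m=4: s = 129+10 = 139
j=6,m=5: s = 139+11 = 150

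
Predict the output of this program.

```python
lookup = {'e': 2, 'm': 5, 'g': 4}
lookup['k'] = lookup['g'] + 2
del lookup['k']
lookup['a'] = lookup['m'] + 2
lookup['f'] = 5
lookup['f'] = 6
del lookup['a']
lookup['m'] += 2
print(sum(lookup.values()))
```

lookup['k'] = lookup['g']+2 = 6 → {'e': 2, 'm': 5, 'g': 4, 'k': 6}
del 'k' → {'e': 2, 'm': 5, 'g': 4}
lookup['a'] = lookup['m']+2 = 7 → {'e': 2, 'm': 5, 'g': 4, 'a': 7}
lookup['f'] = 5 → {'e': 2, 'm': 5, 'g': 4, 'a': 7, 'f': 5}
lookup['f'] = 6 → {'e': 2, 'm': 5, 'g': 4, 'a': 7, 'f': 6}
del 'a' → {'e': 2, 'm': 5, 'g': 4, 'f': 6}
lookup['m'] = 5+2 = 7 → {'e': 2, 'm': 7, 'g': 4, 'f': 6}
sum of values = 19

19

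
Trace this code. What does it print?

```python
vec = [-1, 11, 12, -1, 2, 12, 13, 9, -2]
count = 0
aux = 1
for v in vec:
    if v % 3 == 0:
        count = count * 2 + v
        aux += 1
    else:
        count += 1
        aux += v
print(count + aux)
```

v=-1: not %3==0, count = 0+1 = 1; aux=0
v=11: not %3==0, count = 1+1 = 2; aux=11
v=12: %3==0, count = 2*2+12 = 16; aux=12
v=-1: not %3==0, count = 16+1 = 17; aux=11
v=2: not %3==0, count = 17+1 = 18; aux=13
v=12: %3==0, count = 18*2+12 = 48; aux=14
v=13: not %3==0, count = 48+1 = 49; aux=27
v=9: %3==0, count = 49*2+9 = 107; aux=28
v=-2: not %3==0, count = 107+1 = 108; aux=26
count+aux = 108+26 = 134

134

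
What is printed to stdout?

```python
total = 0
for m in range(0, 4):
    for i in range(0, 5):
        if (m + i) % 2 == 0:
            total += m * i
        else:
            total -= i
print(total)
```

8

m=0,i=0: even sum, total = 0+0 = 0
m=0,i=1: odd sum, total = 0-1 = -1
m=0,i=2: even sum, total = (-1)+0 = -1
m=0,i=3: odd sum, total = (-1)-3 = -4
m=0,i=4: even sum, total = (-4)+0 = -4
m=1,i=0: odd sum, total = (-4)-0 = -4
m=1,i=1: even sum, total = (-4)+1 = -3
m=1,i=2: odd sum, total = (-3)-2 = -5
m=1,i=3: even sum, total = (-5)+3 = -2
m=1,i=4: odd sum, total = (-2)-4 = -6
m=2,i=0: even sum, total = (-6)+0 = -6
m=2,i=1: odd sum, total = (-6)-1 = -7
m=2,i=2: even sum, total = (-7)+4 = -3
m=2,i=3: odd sum, total = (-3)-3 = -6
m=2,i=4: even sum, total = (-6)+8 = 2
m=3,i=0: odd sum, total = 2-0 = 2
m=3,i=1: even sum, total = 2+3 = 5
m=3,i=2: odd sum, total = 5-2 = 3
m=3,i=3: even sum, total = 3+9 = 12
m=3,i=4: odd sum, total = 12-4 = 8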